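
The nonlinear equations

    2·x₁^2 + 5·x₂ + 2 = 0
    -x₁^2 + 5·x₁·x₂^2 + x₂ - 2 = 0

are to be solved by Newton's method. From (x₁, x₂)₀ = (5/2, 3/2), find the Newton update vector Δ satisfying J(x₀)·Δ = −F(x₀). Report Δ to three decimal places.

(-2.092, -0.216)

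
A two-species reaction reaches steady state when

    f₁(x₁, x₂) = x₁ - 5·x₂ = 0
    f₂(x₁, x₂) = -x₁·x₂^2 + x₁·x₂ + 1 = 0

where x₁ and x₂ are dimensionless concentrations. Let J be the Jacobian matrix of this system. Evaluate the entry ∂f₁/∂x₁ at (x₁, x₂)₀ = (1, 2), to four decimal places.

1.0000

∂f₁/∂x₁ = 1.
At (1, 2) this is 1.0000.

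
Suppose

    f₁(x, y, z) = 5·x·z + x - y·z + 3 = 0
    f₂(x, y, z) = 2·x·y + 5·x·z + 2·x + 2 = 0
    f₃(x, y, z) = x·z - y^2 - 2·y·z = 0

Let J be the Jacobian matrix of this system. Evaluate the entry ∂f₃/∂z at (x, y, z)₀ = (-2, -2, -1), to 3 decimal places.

2.000

∂f₃/∂z = x - 2·y.
At (-2, -2, -1) this is 2.000.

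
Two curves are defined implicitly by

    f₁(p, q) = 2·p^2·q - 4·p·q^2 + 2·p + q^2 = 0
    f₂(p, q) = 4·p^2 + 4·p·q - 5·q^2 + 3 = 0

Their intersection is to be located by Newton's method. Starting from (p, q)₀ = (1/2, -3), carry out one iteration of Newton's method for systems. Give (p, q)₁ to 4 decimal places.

At (1/2, -3): F = (-9.5000, -47.0000).
Jacobian J = [[4·p·q - 4·q^2 + 2, 2·p^2 - 8·p·q + 2·q], [8·p + 4·q, 4·p - 10·q]].
At the point, J = [[-40.0000, 6.5000], [-8.0000, 32.0000]] (det J = -1228.0000).
Solving J·Δ = −F gives Δ = (0.0012, 1.4691).
Then the next iterate is (p, q)₁ = (0.5012, -1.5309).

(0.5012, -1.5309)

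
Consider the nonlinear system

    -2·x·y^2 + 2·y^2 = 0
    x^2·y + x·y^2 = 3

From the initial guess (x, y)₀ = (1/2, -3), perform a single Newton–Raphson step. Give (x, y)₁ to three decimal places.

At (1/2, -3): F = (9.000, 0.750).
Jacobian J = [[-2·y^2, -4·x·y + 4·y], [2·x·y + y^2, x^2 + 2·x·y]].
At the point, J = [[-18.000, -6.000], [6.000, -2.750]] (det J = 85.500).
Solving J·Δ = −F gives Δ = (0.237, 0.789).
Then the next iterate is (x, y)₁ = (0.737, -2.211).

(0.737, -2.211)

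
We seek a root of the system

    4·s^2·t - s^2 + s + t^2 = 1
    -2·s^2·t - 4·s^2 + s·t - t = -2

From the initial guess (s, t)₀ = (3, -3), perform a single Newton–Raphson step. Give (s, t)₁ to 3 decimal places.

At (3, -3): F = (-106.000, 14.000).
Jacobian J = [[8·s·t - 2·s + 1, 4·s^2 + 2·t], [-4·s·t - 8·s + t, -2·s^2 + s - 1]].
At the point, J = [[-77.000, 30.000], [9.000, -16.000]] (det J = 962.000).
Solving J·Δ = −F gives Δ = (-1.326, 0.129).
Then the next iterate is (s, t)₁ = (1.674, -2.871).

(1.674, -2.871)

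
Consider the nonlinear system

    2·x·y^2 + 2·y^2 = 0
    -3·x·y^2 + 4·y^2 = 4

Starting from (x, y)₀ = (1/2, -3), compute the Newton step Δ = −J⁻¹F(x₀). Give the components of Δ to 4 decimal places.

At (1/2, -3): F = (27.0000, 18.5000).
Jacobian J = [[2·y^2, 4·x·y + 4·y], [-3·y^2, -6·x·y + 8·y]].
At the point, J = [[18.0000, -18.0000], [-27.0000, -15.0000]] (det J = -756.0000).
Solving J·Δ = −F gives Δ = (-0.0952, 1.4048).

(-0.0952, 1.4048)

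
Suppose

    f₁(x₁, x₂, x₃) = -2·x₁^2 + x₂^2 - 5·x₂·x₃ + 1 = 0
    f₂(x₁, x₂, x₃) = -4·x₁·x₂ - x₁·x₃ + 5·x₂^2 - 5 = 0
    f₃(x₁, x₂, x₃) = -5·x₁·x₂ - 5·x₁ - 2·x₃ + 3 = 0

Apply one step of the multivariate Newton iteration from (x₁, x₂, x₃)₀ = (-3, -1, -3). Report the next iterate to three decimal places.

(-0.134, -1.513, -2.345)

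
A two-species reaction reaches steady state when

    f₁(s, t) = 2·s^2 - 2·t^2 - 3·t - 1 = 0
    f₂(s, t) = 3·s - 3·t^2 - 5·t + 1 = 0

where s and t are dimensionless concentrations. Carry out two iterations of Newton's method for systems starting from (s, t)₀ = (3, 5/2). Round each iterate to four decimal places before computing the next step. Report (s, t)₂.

(1.5438, 0.8309)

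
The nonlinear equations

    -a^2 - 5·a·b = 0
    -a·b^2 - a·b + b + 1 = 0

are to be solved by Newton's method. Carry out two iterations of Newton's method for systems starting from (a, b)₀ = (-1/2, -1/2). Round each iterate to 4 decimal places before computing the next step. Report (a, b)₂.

(-0.0029, -1.0254)

At (-1/2, -1/2): F = (-1.5000, 0.3750).
Jacobian J = [[-2·a - 5·b, -5·a], [-b^2 - b, -2·a·b - a + 1]].
At the point, J = [[3.5000, 2.5000], [0.2500, 1.0000]] (det J = 2.8750).
Solving J·Δ = −F gives Δ = (0.8478, -0.5870).
Then the next iterate is (a, b)₁ = (0.3478, -1.0870).
Round to (0.3478, -1.0870) and repeat: F = (1.769328, -0.119891), J = [[4.7394, -1.7390], [-0.094569, 1.408317]].
Δ = (-0.3507, 0.0616), so (a, b)₂ = (-0.0029, -1.0254).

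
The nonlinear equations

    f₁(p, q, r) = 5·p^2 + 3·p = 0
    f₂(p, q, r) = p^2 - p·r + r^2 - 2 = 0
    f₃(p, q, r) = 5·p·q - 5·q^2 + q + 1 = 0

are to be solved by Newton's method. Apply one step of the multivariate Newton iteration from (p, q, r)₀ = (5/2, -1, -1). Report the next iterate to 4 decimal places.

(1.1161, -0.5498, -1.1230)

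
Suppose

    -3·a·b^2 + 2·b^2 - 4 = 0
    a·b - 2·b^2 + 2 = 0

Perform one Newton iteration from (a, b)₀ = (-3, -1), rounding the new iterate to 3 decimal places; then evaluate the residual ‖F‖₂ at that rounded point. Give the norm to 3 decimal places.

1.409

At (-3, -1): F = (7.000, 3.000).
Jacobian J = [[-3·b^2, -6·a·b + 4·b], [b, a - 4·b]].
At the point, J = [[-3.000, -22.000], [-1.000, 1.000]] (det J = -25.000).
Solving J·Δ = −F gives Δ = (2.920, -0.080).
Then the next iterate is (a, b)₁ = (-0.080, -1.080).
Re-evaluating at (-0.080, -1.080): F = (-1.38726, -0.24640), so ‖F‖₂ = 1.409.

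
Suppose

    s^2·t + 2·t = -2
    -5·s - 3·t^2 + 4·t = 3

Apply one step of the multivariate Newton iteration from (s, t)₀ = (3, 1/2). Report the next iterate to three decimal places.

(-0.306, 0.720)

At (3, 1/2): F = (7.500, -16.750).
Jacobian J = [[2·s·t, s^2 + 2], [-5, -6·t + 4]].
At the point, J = [[3.000, 11.000], [-5.000, 1.000]] (det J = 58.000).
Solving J·Δ = −F gives Δ = (-3.306, 0.220).
Then the next iterate is (s, t)₁ = (-0.306, 0.720).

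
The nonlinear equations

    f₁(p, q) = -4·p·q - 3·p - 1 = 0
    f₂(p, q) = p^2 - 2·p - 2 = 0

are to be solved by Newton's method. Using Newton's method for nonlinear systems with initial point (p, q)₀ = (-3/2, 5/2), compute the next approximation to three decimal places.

(-0.850, 0.825)

At (-3/2, 5/2): F = (18.500, 3.250).
Jacobian J = [[-4·q - 3, -4·p], [2·p - 2, 0]].
At the point, J = [[-13.000, 6.000], [-5.000, 0.000]] (det J = 30.000).
Solving J·Δ = −F gives Δ = (0.650, -1.675).
Then the next iterate is (p, q)₁ = (-0.850, 0.825).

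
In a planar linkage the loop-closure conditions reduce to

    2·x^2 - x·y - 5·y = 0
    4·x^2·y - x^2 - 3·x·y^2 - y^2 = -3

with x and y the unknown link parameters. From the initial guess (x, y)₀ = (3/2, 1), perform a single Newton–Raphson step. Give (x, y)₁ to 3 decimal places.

(0.409, -0.147)

At (3/2, 1): F = (-2.000, 4.250).
Jacobian J = [[4·x - y, -x - 5], [8·x·y - 2·x - 3·y^2, 4·x^2 - 6·x·y - 2·y]].
At the point, J = [[5.000, -6.500], [6.000, -2.000]] (det J = 29.000).
Solving J·Δ = −F gives Δ = (-1.091, -1.147).
Then the next iterate is (x, y)₁ = (0.409, -0.147).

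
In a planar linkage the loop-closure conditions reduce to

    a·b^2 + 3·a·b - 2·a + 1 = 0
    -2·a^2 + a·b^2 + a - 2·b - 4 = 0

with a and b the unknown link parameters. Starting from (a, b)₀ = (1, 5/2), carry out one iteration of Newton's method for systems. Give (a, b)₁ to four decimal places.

At (1, 5/2): F = (12.7500, -3.7500).
Jacobian J = [[b^2 + 3·b - 2, 2·a·b + 3·a], [-4·a + b^2 + 1, 2·a·b - 2]].
At the point, J = [[11.7500, 8.0000], [3.2500, 3.0000]] (det J = 9.2500).
Solving J·Δ = −F gives Δ = (-7.3784, 9.2432).
Then the next iterate is (a, b)₁ = (-6.3784, 11.7432).

(-6.3784, 11.7432)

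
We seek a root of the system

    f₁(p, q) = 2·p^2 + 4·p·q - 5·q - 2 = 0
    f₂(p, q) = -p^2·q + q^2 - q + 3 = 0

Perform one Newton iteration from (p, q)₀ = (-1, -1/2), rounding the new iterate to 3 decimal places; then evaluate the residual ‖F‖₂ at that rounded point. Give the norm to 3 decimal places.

At (-1, -1/2): F = (4.500, 4.250).
Jacobian J = [[4·p + 4·q, 4·p - 5], [-2·p·q, -p^2 + 2·q - 1]].
At the point, J = [[-6.000, -9.000], [-1.000, -3.000]] (det J = 9.000).
Solving J·Δ = −F gives Δ = (-2.750, 2.333).
Then the next iterate is (p, q)₁ = (-3.750, 1.833).
Re-evaluating at (-3.750, 1.833): F = (-10.535, -21.24967), so ‖F‖₂ = 23.718.

23.718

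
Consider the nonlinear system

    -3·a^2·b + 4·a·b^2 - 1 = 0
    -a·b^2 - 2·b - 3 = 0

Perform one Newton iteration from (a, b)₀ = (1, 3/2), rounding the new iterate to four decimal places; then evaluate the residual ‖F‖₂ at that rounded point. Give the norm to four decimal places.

20.9465

At (1, 3/2): F = (3.5000, -8.2500).
Jacobian J = [[-6·a·b + 4·b^2, -3·a^2 + 8·a·b], [-b^2, -2·a·b - 2]].
At the point, J = [[0.0000, 9.0000], [-2.2500, -5.0000]] (det J = 20.2500).
Solving J·Δ = −F gives Δ = (-2.8025, -0.3889).
Then the next iterate is (a, b)₁ = (-1.8025, 1.1111).
Re-evaluating at (-1.8025, 1.1111): F = (-20.730969, -2.996936), so ‖F‖₂ = 20.9465.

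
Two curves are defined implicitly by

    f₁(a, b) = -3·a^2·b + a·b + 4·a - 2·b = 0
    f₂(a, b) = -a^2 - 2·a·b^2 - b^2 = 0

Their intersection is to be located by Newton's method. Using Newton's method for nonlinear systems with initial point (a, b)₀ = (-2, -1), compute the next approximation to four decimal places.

(-1.2558, -0.9186)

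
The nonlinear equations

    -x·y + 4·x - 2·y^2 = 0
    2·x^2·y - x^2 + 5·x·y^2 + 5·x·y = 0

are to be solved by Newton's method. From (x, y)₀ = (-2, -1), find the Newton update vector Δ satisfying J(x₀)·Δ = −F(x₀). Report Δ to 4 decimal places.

(8.0000, -4.6667)

At (-2, -1): F = (-12.0000, -12.0000).
Jacobian J = [[-y + 4, -x - 4·y], [4·x·y - 2·x + 5·y^2 + 5·y, 2·x^2 + 10·x·y + 5·x]].
At the point, J = [[5.0000, 6.0000], [12.0000, 18.0000]] (det J = 18.0000).
Solving J·Δ = −F gives Δ = (8.0000, -4.6667).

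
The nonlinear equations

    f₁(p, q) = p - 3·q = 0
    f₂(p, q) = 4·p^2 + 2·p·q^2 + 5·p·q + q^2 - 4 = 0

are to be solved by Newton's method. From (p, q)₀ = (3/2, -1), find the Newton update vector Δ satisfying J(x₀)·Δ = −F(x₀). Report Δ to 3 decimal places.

(-0.085, 1.472)

At (3/2, -1): F = (4.500, 1.500).
Jacobian J = [[1, -3], [8·p + 2·q^2 + 5·q, 4·p·q + 5·p + 2·q]].
At the point, J = [[1.000, -3.000], [9.000, -0.500]] (det J = 26.500).
Solving J·Δ = −F gives Δ = (-0.085, 1.472).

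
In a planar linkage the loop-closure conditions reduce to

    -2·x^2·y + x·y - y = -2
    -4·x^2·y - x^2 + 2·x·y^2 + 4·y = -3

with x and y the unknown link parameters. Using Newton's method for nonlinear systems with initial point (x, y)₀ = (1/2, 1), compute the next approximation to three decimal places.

(1.969, 0.531)

At (1/2, 1): F = (1.000, 6.750).
Jacobian J = [[-4·x·y + y, -2·x^2 + x - 1], [-8·x·y - 2·x + 2·y^2, -4·x^2 + 4·x·y + 4]].
At the point, J = [[-1.000, -1.000], [-3.000, 5.000]] (det J = -8.000).
Solving J·Δ = −F gives Δ = (1.469, -0.469).
Then the next iterate is (x, y)₁ = (1.969, 0.531).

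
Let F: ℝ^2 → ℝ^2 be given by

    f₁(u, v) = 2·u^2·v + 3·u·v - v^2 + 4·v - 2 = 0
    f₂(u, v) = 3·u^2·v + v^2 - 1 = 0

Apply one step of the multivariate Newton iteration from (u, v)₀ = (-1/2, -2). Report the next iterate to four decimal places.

(0.3028, -0.0563)

At (-1/2, -2): F = (-12.0000, 1.5000).
Jacobian J = [[4·u·v + 3·v, 2·u^2 + 3·u - 2·v + 4], [6·u·v, 3·u^2 + 2·v]].
At the point, J = [[-2.0000, 7.0000], [6.0000, -3.2500]] (det J = -35.5000).
Solving J·Δ = −F gives Δ = (0.8028, 1.9437).
Then the next iterate is (u, v)₁ = (0.3028, -0.0563).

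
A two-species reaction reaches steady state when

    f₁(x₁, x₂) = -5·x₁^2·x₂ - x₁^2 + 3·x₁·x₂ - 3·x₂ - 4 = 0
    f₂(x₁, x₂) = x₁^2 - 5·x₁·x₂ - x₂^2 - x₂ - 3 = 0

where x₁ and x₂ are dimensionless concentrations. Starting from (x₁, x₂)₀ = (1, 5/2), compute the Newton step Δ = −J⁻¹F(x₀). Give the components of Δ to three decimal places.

(-0.471, -1.664)

At (1, 5/2): F = (-17.500, -23.250).
Jacobian J = [[-10·x₁·x₂ - 2·x₁ + 3·x₂, -5·x₁^2 + 3·x₁ - 3], [2·x₁ - 5·x₂, -5·x₁ - 2·x₂ - 1]].
At the point, J = [[-19.500, -5.000], [-10.500, -11.000]] (det J = 162.000).
Solving J·Δ = −F gives Δ = (-0.471, -1.664).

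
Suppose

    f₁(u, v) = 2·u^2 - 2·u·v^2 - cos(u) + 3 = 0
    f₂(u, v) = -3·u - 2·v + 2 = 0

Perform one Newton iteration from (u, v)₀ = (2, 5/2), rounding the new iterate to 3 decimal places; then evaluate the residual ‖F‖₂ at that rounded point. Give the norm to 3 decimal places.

At (2, 5/2): F = (-13.58385, -9.000).
Jacobian J = [[4·u - 2·v^2 + sin(u), -4·u·v], [-3, -2]].
At the point, J = [[-3.59070, -20.000], [-3.000, -2.000]] (det J = -52.81859).
Solving J·Δ = −F gives Δ = (-2.894, -0.160).
Then the next iterate is (u, v)₁ = (-0.894, 2.340).
Re-evaluating at (-0.894, 2.340): F = (13.76255, 0.002), so ‖F‖₂ = 13.763.

13.763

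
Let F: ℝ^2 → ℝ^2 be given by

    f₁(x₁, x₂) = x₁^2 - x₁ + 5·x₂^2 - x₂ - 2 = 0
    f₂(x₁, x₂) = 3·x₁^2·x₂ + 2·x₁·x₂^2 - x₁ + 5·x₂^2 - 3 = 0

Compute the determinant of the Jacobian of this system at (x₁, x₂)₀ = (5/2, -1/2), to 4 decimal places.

-13.0000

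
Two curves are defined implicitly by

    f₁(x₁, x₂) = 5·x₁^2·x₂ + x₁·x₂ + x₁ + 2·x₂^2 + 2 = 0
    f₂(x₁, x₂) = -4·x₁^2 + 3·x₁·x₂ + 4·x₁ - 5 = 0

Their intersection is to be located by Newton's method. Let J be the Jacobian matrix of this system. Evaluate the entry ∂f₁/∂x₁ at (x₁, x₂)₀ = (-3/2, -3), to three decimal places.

43.000

∂f₁/∂x₁ = 10·x₁·x₂ + x₂ + 1.
At (-3/2, -3) this is 43.000.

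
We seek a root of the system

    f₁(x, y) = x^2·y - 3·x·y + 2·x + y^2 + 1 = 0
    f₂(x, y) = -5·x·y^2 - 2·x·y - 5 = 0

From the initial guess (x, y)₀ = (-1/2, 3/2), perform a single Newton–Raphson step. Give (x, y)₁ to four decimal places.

At (-1/2, 3/2): F = (4.8750, 2.1250).
Jacobian J = [[2·x·y - 3·y + 2, x^2 - 3·x + 2·y], [-5·y^2 - 2·y, -10·x·y - 2·x]].
At the point, J = [[-4.0000, 4.7500], [-14.2500, 8.5000]] (det J = 33.6875).
Solving J·Δ = −F gives Δ = (-0.9304, -1.8098).
Then the next iterate is (x, y)₁ = (-1.4304, -0.3098).

(-1.4304, -0.3098)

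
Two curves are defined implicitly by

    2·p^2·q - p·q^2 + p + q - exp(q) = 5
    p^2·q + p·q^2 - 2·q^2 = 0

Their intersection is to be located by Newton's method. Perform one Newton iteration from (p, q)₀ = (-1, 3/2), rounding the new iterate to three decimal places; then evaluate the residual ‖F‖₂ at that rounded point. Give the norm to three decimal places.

At (-1, 3/2): F = (-3.73169, -5.250).
Jacobian J = [[4·p·q - q^2 + 1, 2·p^2 - 2·p·q - exp(q) + 1], [2·p·q + q^2, p^2 + 2·p·q - 4·q]].
At the point, J = [[-7.250, 1.51831], [-0.750, -8.000]] (det J = 59.13873).
Solving J·Δ = −F gives Δ = (-0.640, -0.596).
Then the next iterate is (p, q)₁ = (-1.640, 0.904).
Re-evaluating at (-1.640, 0.904): F = (-2.00243, -0.54327), so ‖F‖₂ = 2.075.

2.075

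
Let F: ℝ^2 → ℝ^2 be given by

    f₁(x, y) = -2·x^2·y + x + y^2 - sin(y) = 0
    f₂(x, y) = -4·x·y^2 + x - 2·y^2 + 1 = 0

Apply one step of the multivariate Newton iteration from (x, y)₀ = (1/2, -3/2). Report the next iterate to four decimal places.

At (1/2, -3/2): F = (4.497495, -7.5000).
Jacobian J = [[-4·x·y + 1, -2·x^2 + 2·y - cos(y)], [-4·y^2 + 1, -8·x·y - 4·y]].
At the point, J = [[4.0000, -3.570737], [-8.0000, 12.0000]] (det J = 19.434102).
Solving J·Δ = −F gives Δ = (-1.3991, -0.3077).
Then the next iterate is (x, y)₁ = (-0.8991, -1.8077).

(-0.8991, -1.8077)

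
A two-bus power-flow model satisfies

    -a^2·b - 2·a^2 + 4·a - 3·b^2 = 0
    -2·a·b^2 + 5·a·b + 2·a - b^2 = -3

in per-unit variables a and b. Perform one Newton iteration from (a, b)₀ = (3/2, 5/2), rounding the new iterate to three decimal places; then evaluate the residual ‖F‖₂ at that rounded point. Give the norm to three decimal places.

16.427

At (3/2, 5/2): F = (-22.875, -0.250).
Jacobian J = [[-2·a·b - 4·a + 4, -a^2 - 6·b], [-2·b^2 + 5·b + 2, -4·a·b + 5·a - 2·b]].
At the point, J = [[-9.500, -17.250], [2.000, -12.500]] (det J = 153.250).
Solving J·Δ = −F gives Δ = (-1.838, -0.314).
Then the next iterate is (a, b)₁ = (-0.338, 2.186).
Re-evaluating at (-0.338, 2.186): F = (-16.16601, -2.91861), so ‖F‖₂ = 16.427.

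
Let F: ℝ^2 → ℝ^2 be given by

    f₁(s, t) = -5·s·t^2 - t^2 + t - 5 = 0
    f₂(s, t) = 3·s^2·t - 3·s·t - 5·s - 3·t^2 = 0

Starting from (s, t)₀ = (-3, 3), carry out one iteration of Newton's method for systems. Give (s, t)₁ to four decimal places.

At (-3, 3): F = (124.0000, 96.0000).
Jacobian J = [[-5·t^2, -10·s·t - 2·t + 1], [6·s·t - 3·t - 5, 3·s^2 - 3·s - 6·t]].
At the point, J = [[-45.0000, 85.0000], [-68.0000, 18.0000]] (det J = 4970.0000).
Solving J·Δ = −F gives Δ = (1.1928, -0.8274).
Then the next iterate is (s, t)₁ = (-1.8072, 2.1726).

(-1.8072, 2.1726)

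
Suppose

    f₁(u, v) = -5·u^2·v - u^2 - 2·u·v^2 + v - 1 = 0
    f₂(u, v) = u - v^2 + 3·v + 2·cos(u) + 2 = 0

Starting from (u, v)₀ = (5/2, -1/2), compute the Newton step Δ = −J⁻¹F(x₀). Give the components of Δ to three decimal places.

At (5/2, -1/2): F = (6.625, 1.14771).
Jacobian J = [[-10·u·v - 2·u - 2·v^2, -5·u^2 - 4·u·v + 1], [-2·sin(u) + 1, -2·v + 3]].
At the point, J = [[7.000, -25.250], [-0.19694, 4.000]] (det J = 23.02716).
Solving J·Δ = −F gives Δ = (-2.409, -0.406).

(-2.409, -0.406)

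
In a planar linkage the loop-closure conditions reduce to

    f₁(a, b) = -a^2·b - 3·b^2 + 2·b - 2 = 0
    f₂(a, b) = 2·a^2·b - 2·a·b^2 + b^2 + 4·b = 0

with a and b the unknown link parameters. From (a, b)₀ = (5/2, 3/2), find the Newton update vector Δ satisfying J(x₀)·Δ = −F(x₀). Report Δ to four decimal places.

(-1.3345, -0.3861)

At (5/2, 3/2): F = (-15.1250, 15.7500).
Jacobian J = [[-2·a·b, -a^2 - 6·b + 2], [4·a·b - 2·b^2, 2·a^2 - 4·a·b + 2·b + 4]].
At the point, J = [[-7.5000, -13.2500], [10.5000, 4.5000]] (det J = 105.3750).
Solving J·Δ = −F gives Δ = (-1.3345, -0.3861).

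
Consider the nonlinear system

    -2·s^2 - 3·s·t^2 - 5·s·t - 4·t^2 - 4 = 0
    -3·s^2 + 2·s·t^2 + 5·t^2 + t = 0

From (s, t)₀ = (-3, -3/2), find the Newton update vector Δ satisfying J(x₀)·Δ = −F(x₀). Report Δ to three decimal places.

At (-3, -3/2): F = (-33.250, -30.750).
Jacobian J = [[-4·s - 3·t^2 - 5·t, -6·s·t - 5·s - 8·t], [-6·s + 2·t^2, 4·s·t + 10·t + 1]].
At the point, J = [[12.750, 0.000], [22.500, 4.000]] (det J = 51.000).
Solving J·Δ = −F gives Δ = (2.608, -6.982).

(2.608, -6.982)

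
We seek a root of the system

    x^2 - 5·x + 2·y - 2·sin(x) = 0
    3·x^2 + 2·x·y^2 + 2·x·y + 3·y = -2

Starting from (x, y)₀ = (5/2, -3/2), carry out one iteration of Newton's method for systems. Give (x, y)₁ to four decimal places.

(3.2492, 3.1232)

At (5/2, -3/2): F = (-10.446944, 20.0000).
Jacobian J = [[2·x - 2·cos(x) - 5, 2], [6·x + 2·y^2 + 2·y, 4·x·y + 2·x + 3]].
At the point, J = [[1.602287, 2.0000], [16.5000, -7.0000]] (det J = -44.216011).
Solving J·Δ = −F gives Δ = (0.7492, 4.6232).
Then the next iterate is (x, y)₁ = (3.2492, 3.1232).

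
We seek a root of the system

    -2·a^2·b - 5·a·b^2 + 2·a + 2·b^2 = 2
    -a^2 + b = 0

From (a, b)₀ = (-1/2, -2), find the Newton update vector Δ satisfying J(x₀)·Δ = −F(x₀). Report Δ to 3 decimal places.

(-7.321, 9.571)

At (-1/2, -2): F = (16.000, -2.250).
Jacobian J = [[-4·a·b - 5·b^2 + 2, -2·a^2 - 10·a·b + 4·b], [-2·a, 1]].
At the point, J = [[-22.000, -18.500], [1.000, 1.000]] (det J = -3.500).
Solving J·Δ = −F gives Δ = (-7.321, 9.571).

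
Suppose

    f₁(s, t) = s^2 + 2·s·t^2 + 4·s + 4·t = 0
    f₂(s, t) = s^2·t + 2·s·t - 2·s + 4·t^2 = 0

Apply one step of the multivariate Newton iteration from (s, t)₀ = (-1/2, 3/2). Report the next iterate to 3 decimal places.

At (-1/2, 3/2): F = (2.000, 8.875).
Jacobian J = [[2·s + 2·t^2 + 4, 4·s·t + 4], [2·s·t + 2·t - 2, s^2 + 2·s + 8·t]].
At the point, J = [[7.500, 1.000], [-0.500, 11.250]] (det J = 84.875).
Solving J·Δ = −F gives Δ = (-0.161, -0.796).
Then the next iterate is (s, t)₁ = (-0.661, 0.704).

(-0.661, 0.704)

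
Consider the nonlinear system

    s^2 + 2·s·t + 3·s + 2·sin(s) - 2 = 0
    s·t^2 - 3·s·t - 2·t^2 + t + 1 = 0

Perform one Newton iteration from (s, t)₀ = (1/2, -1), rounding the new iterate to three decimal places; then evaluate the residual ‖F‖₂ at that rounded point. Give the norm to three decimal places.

0.096

At (1/2, -1): F = (-0.29115, 0.000).
Jacobian J = [[2·s + 2·t + 2·cos(s) + 3, 2·s], [t^2 - 3·t, 2·s·t - 3·s - 4·t + 1]].
At the point, J = [[3.75517, 1.000], [4.000, 2.500]] (det J = 5.38791).
Solving J·Δ = −F gives Δ = (0.135, -0.216).
Then the next iterate is (s, t)₁ = (0.635, -1.216).
Re-evaluating at (0.635, -1.216): F = (-0.04974, 0.08211), so ‖F‖₂ = 0.096.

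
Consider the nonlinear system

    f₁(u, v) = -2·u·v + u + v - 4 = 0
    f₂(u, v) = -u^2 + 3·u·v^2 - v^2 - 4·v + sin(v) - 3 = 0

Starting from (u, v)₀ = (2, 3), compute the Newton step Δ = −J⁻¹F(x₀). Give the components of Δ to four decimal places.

At (2, 3): F = (-11.0000, 26.141120).
Jacobian J = [[-2·v + 1, -2·u + 1], [-2·u + 3·v^2, 6·u·v - 2·v + cos(v) - 4]].
At the point, J = [[-5.0000, -3.0000], [23.0000, 25.010008]] (det J = -56.050038).
Solving J·Δ = −F gives Δ = (-3.5091, 2.1819).

(-3.5091, 2.1819)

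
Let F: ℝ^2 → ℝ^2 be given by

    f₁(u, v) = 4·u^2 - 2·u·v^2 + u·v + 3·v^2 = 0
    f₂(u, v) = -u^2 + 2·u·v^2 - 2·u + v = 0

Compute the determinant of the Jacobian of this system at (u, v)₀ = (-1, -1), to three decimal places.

J = [[8·u - 2·v^2 + v, -4·u·v + u + 6·v], [-2·u + 2·v^2 - 2, 4·u·v + 1]].
At the point, J = [[-11.000, -11.000], [2.000, 5.000]].
det J = -33.000.

-33.000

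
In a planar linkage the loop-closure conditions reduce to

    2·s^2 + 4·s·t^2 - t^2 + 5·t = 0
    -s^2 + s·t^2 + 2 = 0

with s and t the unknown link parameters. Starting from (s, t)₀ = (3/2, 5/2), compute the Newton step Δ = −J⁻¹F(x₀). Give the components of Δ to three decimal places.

At (3/2, 5/2): F = (48.250, 9.125).
Jacobian J = [[4·s + 4·t^2, 8·s·t - 2·t + 5], [-2·s + t^2, 2·s·t]].
At the point, J = [[31.000, 30.000], [3.250, 7.500]] (det J = 135.000).
Solving J·Δ = −F gives Δ = (-0.653, -0.934).

(-0.653, -0.934)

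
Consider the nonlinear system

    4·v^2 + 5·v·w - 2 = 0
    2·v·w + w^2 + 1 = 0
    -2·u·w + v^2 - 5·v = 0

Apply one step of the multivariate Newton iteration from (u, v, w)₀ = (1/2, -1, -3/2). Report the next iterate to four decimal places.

(-1.0287, -0.7400, -0.4060)

At (1/2, -1, -3/2): F = (9.5000, 6.2500, 7.5000).
Jacobian J = [[0, 8·v + 5·w, 5·v], [0, 2·w, 2·v + 2·w], [-2·w, 2·v - 5, -2·u]].
At the point, J = [[0.0000, -15.5000, -5.0000], [0.0000, -3.0000, -5.0000], [3.0000, -7.0000, -1.0000]] (det J = 187.5000).
Solving J·Δ = −F gives Δ = (-1.5287, 0.2600, 1.0940).
Then the next iterate is (u, v, w)₁ = (-1.0287, -0.7400, -0.4060).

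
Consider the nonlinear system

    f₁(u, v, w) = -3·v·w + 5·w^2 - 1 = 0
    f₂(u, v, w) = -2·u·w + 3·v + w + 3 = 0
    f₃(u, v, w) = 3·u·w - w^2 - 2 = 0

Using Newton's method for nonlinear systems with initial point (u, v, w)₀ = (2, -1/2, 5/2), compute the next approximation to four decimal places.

At (2, -1/2, 5/2): F = (34.0000, -6.0000, 6.7500).
Jacobian J = [[0, -3·w, -3·v + 10·w], [-2·w, 3, -2·u + 1], [3·w, 0, 3·u - 2·w]].
At the point, J = [[0.0000, -7.5000, 26.5000], [-5.0000, 3.0000, -3.0000], [7.5000, 0.0000, 1.0000]] (det J = -465.0000).
Solving J·Δ = −F gives Δ = (-0.7048, -0.6384, -1.4637).
Then the next iterate is (u, v, w)₁ = (1.2952, -1.1384, 1.0363).

(1.2952, -1.1384, 1.0363)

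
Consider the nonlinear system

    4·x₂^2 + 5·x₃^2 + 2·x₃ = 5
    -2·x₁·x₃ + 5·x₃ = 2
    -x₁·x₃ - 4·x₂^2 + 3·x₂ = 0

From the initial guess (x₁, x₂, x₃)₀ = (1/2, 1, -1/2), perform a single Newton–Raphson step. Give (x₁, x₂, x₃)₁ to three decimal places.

At (1/2, 1, -1/2): F = (-0.750, -4.000, -0.750).
Jacobian J = [[0, 8·x₂, 10·x₃ + 2], [-2·x₃, 0, -2·x₁ + 5], [-x₃, -8·x₂ + 3, -x₁]].
At the point, J = [[0.000, 8.000, -3.000], [1.000, 0.000, 4.000], [0.500, -5.000, -0.500]] (det J = 35.000).
Solving J·Δ = −F gives Δ = (3.286, 0.161, 0.179).
Then the next iterate is (x₁, x₂, x₃)₁ = (3.786, 1.161, -0.321).

(3.786, 1.161, -0.321)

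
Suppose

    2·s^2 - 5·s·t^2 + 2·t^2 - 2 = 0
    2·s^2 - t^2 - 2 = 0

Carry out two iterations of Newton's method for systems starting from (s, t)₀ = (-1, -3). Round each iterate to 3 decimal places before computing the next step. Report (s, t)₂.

(-1.000, -0.750)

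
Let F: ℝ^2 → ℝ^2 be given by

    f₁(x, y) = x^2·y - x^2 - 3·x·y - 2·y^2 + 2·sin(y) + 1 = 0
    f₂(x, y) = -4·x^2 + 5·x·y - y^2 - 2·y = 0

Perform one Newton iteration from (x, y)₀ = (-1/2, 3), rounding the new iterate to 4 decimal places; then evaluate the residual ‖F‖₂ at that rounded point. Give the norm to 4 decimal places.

6.4253

At (-1/2, 3): F = (-11.717760, -23.5000).
Jacobian J = [[2·x·y - 2·x - 3·y, x^2 - 3·x - 4·y + 2·cos(y)], [-8·x + 5·y, 5·x - 2·y - 2]].
At the point, J = [[-11.0000, -12.229985], [19.0000, -10.5000]] (det J = 347.869715).
Solving J·Δ = −F gives Δ = (0.4725, -1.3831).
Then the next iterate is (x, y)₁ = (-0.0275, 1.6169).
Re-evaluating at (-0.0275, 1.6169): F = (-2.096996, -6.073514), so ‖F‖₂ = 6.4253.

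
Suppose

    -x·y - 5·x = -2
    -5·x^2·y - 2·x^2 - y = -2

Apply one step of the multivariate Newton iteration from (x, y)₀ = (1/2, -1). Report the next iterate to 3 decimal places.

At (1/2, -1): F = (0.000, 3.750).
Jacobian J = [[-y - 5, -x], [-10·x·y - 4·x, -5·x^2 - 1]].
At the point, J = [[-4.000, -0.500], [3.000, -2.250]] (det J = 10.500).
Solving J·Δ = −F gives Δ = (-0.179, 1.429).
Then the next iterate is (x, y)₁ = (0.321, 0.429).

(0.321, 0.429)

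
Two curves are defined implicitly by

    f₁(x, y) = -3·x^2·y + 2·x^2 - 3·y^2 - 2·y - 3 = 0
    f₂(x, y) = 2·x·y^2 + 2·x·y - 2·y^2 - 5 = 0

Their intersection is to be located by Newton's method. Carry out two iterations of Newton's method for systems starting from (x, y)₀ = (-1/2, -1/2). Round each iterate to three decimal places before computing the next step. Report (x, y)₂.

At (-1/2, -1/2): F = (-1.875, -5.250).
Jacobian J = [[-6·x·y + 4·x, -3·x^2 - 6·y - 2], [2·y^2 + 2·y, 4·x·y + 2·x - 4·y]].
At the point, J = [[-3.500, 0.250], [-0.500, 2.000]] (det J = -6.875).
Solving J·Δ = −F gives Δ = (-0.355, 2.536).
Then the next iterate is (x, y)₁ = (-0.855, 2.036).
Round to (-0.855, 2.036) and repeat: F = (-22.51094, -23.86061), J = [[7.02468, -16.40908], [12.36259, -16.81712]].
Δ = (0.153, -1.306), so (x, y)₂ = (-0.702, 0.730).

(-0.702, 0.730)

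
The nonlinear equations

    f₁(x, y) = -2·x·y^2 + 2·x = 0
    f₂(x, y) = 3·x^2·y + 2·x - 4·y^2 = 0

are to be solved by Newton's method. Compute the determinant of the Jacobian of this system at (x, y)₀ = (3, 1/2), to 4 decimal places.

100.5000

J = [[-2·y^2 + 2, -4·x·y], [6·x·y + 2, 3·x^2 - 8·y]].
At the point, J = [[1.5000, -6.0000], [11.0000, 23.0000]].
det J = 100.5000.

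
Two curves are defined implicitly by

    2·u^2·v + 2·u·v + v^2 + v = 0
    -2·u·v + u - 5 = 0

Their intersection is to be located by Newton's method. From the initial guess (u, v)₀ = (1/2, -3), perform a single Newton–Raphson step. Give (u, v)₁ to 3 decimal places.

(0.685, -3.205)

At (1/2, -3): F = (1.500, -1.500).
Jacobian J = [[4·u·v + 2·v, 2·u^2 + 2·u + 2·v + 1], [-2·v + 1, -2·u]].
At the point, J = [[-12.000, -3.500], [7.000, -1.000]] (det J = 36.500).
Solving J·Δ = −F gives Δ = (0.185, -0.205).
Then the next iterate is (u, v)₁ = (0.685, -3.205).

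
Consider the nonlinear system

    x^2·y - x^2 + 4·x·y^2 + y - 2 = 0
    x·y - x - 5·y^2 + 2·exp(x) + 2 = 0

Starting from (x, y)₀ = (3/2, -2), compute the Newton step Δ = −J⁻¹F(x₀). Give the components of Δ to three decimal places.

At (3/2, -2): F = (13.250, -13.53662).
Jacobian J = [[2·x·y - 2·x + 4·y^2, x^2 + 8·x·y + 1], [y + 2·exp(x) - 1, x - 10·y]].
At the point, J = [[7.000, -20.750], [5.96338, 21.500]] (det J = 274.24010).
Solving J·Δ = −F gives Δ = (-0.015, 0.634).

(-0.015, 0.634)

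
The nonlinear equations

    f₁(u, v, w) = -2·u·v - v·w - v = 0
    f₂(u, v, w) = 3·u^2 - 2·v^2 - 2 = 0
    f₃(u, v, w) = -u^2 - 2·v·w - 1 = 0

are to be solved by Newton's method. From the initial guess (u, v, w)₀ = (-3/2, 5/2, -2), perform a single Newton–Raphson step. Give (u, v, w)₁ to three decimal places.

At (-3/2, 5/2, -2): F = (10.000, -7.750, 6.750).
Jacobian J = [[-2·v, -2·u - w - 1, -v], [6·u, -4·v, 0], [-2·u, -2·w, -2·v]].
At the point, J = [[-5.000, 4.000, -2.500], [-9.000, -10.000, 0.000], [3.000, 4.000, -5.000]] (det J = -415.000).
Solving J·Δ = −F gives Δ = (0.611, -1.325, 0.657).
Then the next iterate is (u, v, w)₁ = (-0.889, 1.175, -1.343).

(-0.889, 1.175, -1.343)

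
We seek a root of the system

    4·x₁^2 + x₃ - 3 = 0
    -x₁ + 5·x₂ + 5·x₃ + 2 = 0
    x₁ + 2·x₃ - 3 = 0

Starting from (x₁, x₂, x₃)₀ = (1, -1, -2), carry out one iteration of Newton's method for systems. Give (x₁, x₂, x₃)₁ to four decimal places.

(0.7333, -1.3867, 1.1333)

At (1, -1, -2): F = (-1.0000, -14.0000, -6.0000).
Jacobian J = [[8·x₁, 0, 1], [-1, 5, 5], [1, 0, 2]].
At the point, J = [[8.0000, 0.0000, 1.0000], [-1.0000, 5.0000, 5.0000], [1.0000, 0.0000, 2.0000]] (det J = 75.0000).
Solving J·Δ = −F gives Δ = (-0.2667, -0.3867, 3.1333).
Then the next iterate is (x₁, x₂, x₃)₁ = (0.7333, -1.3867, 1.1333).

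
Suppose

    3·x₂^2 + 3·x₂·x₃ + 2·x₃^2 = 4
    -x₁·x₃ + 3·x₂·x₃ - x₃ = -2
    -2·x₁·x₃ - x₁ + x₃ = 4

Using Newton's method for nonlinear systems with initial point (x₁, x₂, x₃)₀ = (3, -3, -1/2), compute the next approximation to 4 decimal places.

(-31.5692, -1.0564, -1.4000)

At (3, -3, -1/2): F = (28.0000, 8.5000, -4.5000).
Jacobian J = [[0, 6·x₂ + 3·x₃, 3·x₂ + 4·x₃], [-x₃, 3·x₃, -x₁ + 3·x₂ - 1], [-2·x₃ - 1, 0, -2·x₁ + 1]].
At the point, J = [[0.0000, -19.5000, -11.0000], [0.5000, -1.5000, -13.0000], [0.0000, 0.0000, -5.0000]] (det J = -48.7500).
Solving J·Δ = −F gives Δ = (-34.5692, 1.9436, -0.9000).
Then the next iterate is (x₁, x₂, x₃)₁ = (-31.5692, -1.0564, -1.4000).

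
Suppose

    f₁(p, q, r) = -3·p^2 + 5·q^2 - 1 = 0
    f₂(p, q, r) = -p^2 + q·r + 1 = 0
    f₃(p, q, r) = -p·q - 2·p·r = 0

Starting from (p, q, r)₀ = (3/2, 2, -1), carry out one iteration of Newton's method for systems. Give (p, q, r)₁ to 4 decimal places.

(0.9808, 1.1538, -0.5769)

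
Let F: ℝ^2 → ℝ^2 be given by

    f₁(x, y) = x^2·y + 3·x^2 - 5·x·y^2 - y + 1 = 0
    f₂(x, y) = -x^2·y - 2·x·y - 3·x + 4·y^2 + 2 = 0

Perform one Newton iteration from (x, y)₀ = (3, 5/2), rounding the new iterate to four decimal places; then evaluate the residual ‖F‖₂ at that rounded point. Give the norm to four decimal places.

14.7609

At (3, 5/2): F = (-45.7500, -19.5000).
Jacobian J = [[2·x·y + 6·x - 5·y^2, x^2 - 10·x·y - 1], [-2·x·y - 2·y - 3, -x^2 - 2·x + 8·y]].
At the point, J = [[1.7500, -67.0000], [-23.0000, 5.0000]] (det J = -1532.2500).
Solving J·Δ = −F gives Δ = (-1.0020, -0.7090).
Then the next iterate is (x, y)₁ = (1.9980, 1.7910).
Re-evaluating at (1.9980, 1.7910): F = (-13.710042, -5.469791), so ‖F‖₂ = 14.7609.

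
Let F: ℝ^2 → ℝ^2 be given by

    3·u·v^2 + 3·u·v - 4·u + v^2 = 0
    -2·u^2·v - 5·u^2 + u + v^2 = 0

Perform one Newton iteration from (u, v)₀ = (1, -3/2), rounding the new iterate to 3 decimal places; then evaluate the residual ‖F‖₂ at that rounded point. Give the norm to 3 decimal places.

At (1, -3/2): F = (0.500, 1.250).
Jacobian J = [[3·v^2 + 3·v - 4, 6·u·v + 3·u + 2·v], [-4·u·v - 10·u + 1, -2·u^2 + 2·v]].
At the point, J = [[-1.750, -9.000], [-3.000, -5.000]] (det J = -18.250).
Solving J·Δ = −F gives Δ = (0.479, -0.038).
Then the next iterate is (u, v)₁ = (1.479, -1.538).
Re-evaluating at (1.479, -1.538): F = (0.12081, -0.36419), so ‖F‖₂ = 0.384.

0.384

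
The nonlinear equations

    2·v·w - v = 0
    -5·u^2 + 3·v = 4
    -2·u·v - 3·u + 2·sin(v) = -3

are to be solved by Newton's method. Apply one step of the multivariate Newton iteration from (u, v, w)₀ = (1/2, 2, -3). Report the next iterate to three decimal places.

(0.677, 2.045, 0.578)

At (1/2, 2, -3): F = (-14.000, 0.750, 1.31859).
Jacobian J = [[0, 2·w - 1, 2·v], [-10·u, 3, 0], [-2·v - 3, -2·u + 2·cos(v), 0]].
At the point, J = [[0.000, -7.000, 4.000], [-5.000, 3.000, 0.000], [-7.000, -1.83229, 0.000]] (det J = 120.64587).
Solving J·Δ = −F gives Δ = (0.177, 0.045, 3.578).
Then the next iterate is (u, v, w)₁ = (0.677, 2.045, 0.578).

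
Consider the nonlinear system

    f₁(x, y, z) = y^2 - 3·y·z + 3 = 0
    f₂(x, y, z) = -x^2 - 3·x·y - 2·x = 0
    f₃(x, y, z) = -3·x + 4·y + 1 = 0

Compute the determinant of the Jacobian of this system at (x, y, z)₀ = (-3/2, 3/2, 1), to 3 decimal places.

2.250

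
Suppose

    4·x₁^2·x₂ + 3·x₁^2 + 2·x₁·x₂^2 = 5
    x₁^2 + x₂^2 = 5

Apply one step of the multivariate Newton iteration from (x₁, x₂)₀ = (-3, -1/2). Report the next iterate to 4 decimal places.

(-2.2971, -0.4675)

At (-3, -1/2): F = (2.5000, 4.2500).
Jacobian J = [[8·x₁·x₂ + 6·x₁ + 2·x₂^2, 4·x₁^2 + 4·x₁·x₂], [2·x₁, 2·x₂]].
At the point, J = [[-5.5000, 42.0000], [-6.0000, -1.0000]] (det J = 257.5000).
Solving J·Δ = −F gives Δ = (0.7029, 0.0325).
Then the next iterate is (x₁, x₂)₁ = (-2.2971, -0.4675).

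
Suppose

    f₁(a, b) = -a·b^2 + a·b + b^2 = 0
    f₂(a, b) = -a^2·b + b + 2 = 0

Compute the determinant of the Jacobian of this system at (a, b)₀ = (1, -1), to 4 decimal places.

J = [[-b^2 + b, -2·a·b + a + 2·b], [-2·a·b, -a^2 + 1]].
At the point, J = [[-2.0000, 1.0000], [2.0000, 0.0000]].
det J = -2.0000.

-2.0000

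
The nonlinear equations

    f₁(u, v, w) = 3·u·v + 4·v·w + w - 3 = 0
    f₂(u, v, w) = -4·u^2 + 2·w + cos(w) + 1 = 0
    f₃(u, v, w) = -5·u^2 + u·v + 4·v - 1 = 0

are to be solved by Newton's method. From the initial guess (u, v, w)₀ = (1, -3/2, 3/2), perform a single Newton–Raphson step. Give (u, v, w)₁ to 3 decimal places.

(1.407, 2.137, 4.680)

At (1, -3/2, 3/2): F = (-15.000, 0.07074, -13.500).
Jacobian J = [[3·v, 3·u + 4·w, 4·v + 1], [-8·u, 0, -sin(w) + 2], [-10·u + v, u + 4, 0]].
At the point, J = [[-4.500, 9.000, -5.000], [-8.000, 0.000, 1.00251], [-11.500, 5.000, 0.000]] (det J = 118.79709).
Solving J·Δ = −F gives Δ = (0.407, 3.637, 3.180).
Then the next iterate is (u, v, w)₁ = (1.407, 2.137, 4.680).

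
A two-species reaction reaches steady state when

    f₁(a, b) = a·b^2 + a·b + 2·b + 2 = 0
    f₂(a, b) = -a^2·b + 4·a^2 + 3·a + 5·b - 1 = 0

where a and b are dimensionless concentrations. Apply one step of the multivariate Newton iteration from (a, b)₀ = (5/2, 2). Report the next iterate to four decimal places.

(0.2207, 1.4949)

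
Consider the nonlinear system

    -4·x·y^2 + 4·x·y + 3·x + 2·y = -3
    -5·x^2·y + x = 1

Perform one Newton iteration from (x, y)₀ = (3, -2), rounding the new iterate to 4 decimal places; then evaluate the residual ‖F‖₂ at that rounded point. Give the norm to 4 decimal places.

32.4780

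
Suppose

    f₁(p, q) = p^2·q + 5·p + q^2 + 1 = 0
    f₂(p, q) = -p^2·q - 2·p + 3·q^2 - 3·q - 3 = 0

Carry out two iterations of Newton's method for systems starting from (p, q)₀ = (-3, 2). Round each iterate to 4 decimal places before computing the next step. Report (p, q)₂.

At (-3, 2): F = (8.0000, -9.0000).
Jacobian J = [[2·p·q + 5, p^2 + 2·q], [-2·p·q - 2, -p^2 + 6·q - 3]].
At the point, J = [[-7.0000, 13.0000], [10.0000, 0.0000]] (det J = -130.0000).
Solving J·Δ = −F gives Δ = (0.9000, -0.1308).
Then the next iterate is (p, q)₁ = (-2.1000, 1.8692).
Round to (-2.1000, 1.8692) and repeat: F = (2.237081, -2.169046), J = [[-2.850640, 8.1484], [5.850640, 3.8052]].
Δ = (0.4475, -0.1180), so (p, q)₂ = (-1.6525, 1.7512).

(-1.6525, 1.7512)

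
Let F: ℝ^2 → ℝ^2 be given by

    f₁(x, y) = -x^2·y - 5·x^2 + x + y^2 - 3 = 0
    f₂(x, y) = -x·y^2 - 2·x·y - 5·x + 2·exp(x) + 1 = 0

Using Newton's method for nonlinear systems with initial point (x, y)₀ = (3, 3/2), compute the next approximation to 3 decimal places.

(1.791, -0.217)

At (3, 3/2): F = (-56.250, 10.42107).
Jacobian J = [[-2·x·y - 10·x + 1, -x^2 + 2·y], [-y^2 - 2·y + 2·exp(x) - 5, -2·x·y - 2·x]].
At the point, J = [[-38.000, -6.000], [29.92107, -15.000]] (det J = 749.52644).
Solving J·Δ = −F gives Δ = (-1.209, -1.717).
Then the next iterate is (x, y)₁ = (1.791, -0.217).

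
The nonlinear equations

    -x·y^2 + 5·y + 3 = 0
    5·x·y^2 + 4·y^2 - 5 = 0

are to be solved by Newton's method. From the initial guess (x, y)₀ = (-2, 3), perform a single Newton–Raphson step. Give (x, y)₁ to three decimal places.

At (-2, 3): F = (36.000, -59.000).
Jacobian J = [[-y^2, -2·x·y + 5], [5·y^2, 10·x·y + 8·y]].
At the point, J = [[-9.000, 17.000], [45.000, -36.000]] (det J = -441.000).
Solving J·Δ = −F gives Δ = (-0.664, -2.469).
Then the next iterate is (x, y)₁ = (-2.664, 0.531).

(-2.664, 0.531)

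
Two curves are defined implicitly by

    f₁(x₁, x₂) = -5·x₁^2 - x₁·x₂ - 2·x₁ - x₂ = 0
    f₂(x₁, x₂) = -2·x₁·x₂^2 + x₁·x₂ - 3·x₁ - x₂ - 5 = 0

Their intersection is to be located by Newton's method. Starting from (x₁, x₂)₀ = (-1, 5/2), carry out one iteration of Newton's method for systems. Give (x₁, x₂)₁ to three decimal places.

At (-1, 5/2): F = (-3.000, 5.500).
Jacobian J = [[-10·x₁ - x₂ - 2, -x₁ - 1], [-2·x₂^2 + x₂ - 3, -4·x₁·x₂ + x₁ - 1]].
At the point, J = [[5.500, 0.000], [-13.000, 8.000]] (det J = 44.000).
Solving J·Δ = −F gives Δ = (0.545, 0.199).
Then the next iterate is (x₁, x₂)₁ = (-0.455, 2.699).

(-0.455, 2.699)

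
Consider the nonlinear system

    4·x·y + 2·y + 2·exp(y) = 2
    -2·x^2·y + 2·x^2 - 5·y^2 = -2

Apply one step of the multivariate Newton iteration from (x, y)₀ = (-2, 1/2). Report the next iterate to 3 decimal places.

(-1.050, 0.573)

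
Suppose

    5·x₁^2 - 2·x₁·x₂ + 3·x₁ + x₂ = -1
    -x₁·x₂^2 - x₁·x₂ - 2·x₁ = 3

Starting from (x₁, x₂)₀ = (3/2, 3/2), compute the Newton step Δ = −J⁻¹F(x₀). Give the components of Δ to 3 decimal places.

At (3/2, 3/2): F = (13.750, -11.625).
Jacobian J = [[10·x₁ - 2·x₂ + 3, -2·x₁ + 1], [-x₂^2 - x₂ - 2, -2·x₁·x₂ - x₁]].
At the point, J = [[15.000, -2.000], [-5.750, -6.000]] (det J = -101.500).
Solving J·Δ = −F gives Δ = (-1.042, -0.939).

(-1.042, -0.939)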